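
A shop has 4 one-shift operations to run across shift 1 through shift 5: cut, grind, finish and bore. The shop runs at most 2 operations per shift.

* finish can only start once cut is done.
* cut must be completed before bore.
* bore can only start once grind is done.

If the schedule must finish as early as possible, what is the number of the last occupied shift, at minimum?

The precedence chain requires at least 2 distinct shifts.
With at most 2 per shift and 4 operations, at least 2 shifts are needed.
2 works (last occupied shift: shift 2): for example grind -> shift 1, finish -> shift 2, bore -> shift 2, cut -> shift 1.

2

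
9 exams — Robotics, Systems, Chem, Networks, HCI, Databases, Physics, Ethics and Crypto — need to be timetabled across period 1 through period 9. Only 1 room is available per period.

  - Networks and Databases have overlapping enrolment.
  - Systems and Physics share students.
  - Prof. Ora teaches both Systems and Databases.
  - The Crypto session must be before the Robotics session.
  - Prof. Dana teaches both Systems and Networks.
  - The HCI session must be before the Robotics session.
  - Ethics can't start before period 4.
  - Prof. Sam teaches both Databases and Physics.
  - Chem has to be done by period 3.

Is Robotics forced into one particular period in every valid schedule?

Robotics can be period 4 (e.g. Physics -> period 9; Networks -> period 7; Databases -> period 8; Ethics -> period 5; Chem -> period 1; Systems -> period 6; HCI -> period 2; Robotics -> period 4; Crypto -> period 3) or period 5 (e.g. Chem=period 1; Physics=period 9; Robotics=period 5; Crypto=period 3; Ethics=period 4; Networks=period 7; HCI=period 2; Databases=period 8; Systems=period 6).

No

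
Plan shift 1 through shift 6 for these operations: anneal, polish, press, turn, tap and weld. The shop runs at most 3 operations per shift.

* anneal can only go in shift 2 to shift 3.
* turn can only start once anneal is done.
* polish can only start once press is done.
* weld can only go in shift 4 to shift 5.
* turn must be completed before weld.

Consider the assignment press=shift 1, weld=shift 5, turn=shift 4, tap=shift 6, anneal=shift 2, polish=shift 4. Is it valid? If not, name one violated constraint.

Yes, all constraints hold

turn can only start once anneal is done — holds.
The shop runs at most 3 operations per shift — holds.
weld can only go in shift 4 to shift 5 — holds.
turn must be completed before weld — holds.
polish can only start once press is done — holds.
anneal can only go in shift 2 to shift 3 — holds.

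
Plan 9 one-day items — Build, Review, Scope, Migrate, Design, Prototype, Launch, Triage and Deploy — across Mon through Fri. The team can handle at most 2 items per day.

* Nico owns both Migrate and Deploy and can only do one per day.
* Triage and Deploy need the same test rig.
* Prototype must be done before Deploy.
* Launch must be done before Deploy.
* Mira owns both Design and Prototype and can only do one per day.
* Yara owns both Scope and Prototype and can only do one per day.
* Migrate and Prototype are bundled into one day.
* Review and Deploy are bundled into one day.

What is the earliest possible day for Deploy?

Wed

Precedence pushes Deploy to at least Tue.
Deploy at Wed is achievable: Launch in Tue; Build in Tue; Review in Wed; Scope in Thu; Deploy in Wed; Design in Thu; Migrate in Mon; Triage in Fri; Prototype in Mon.
Nothing earlier works — the conflict and capacity constraints rule out every day before Wed.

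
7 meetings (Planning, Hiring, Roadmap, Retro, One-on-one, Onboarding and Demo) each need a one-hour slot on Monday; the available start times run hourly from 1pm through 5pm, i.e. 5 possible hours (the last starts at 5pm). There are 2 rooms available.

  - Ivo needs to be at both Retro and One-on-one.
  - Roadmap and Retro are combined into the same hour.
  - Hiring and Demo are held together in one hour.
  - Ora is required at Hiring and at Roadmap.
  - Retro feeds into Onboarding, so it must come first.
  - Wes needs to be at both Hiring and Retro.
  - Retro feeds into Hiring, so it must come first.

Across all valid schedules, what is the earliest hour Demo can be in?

2pm

Demo must be in the same hour as Hiring, which can't be before 2pm, so Demo is at least 2pm.
Demo at 2pm is achievable: Roadmap -> 1pm, One-on-one -> 4pm, Onboarding -> 3pm, Demo -> 2pm, Hiring -> 2pm, Retro -> 1pm, Planning -> 3pm.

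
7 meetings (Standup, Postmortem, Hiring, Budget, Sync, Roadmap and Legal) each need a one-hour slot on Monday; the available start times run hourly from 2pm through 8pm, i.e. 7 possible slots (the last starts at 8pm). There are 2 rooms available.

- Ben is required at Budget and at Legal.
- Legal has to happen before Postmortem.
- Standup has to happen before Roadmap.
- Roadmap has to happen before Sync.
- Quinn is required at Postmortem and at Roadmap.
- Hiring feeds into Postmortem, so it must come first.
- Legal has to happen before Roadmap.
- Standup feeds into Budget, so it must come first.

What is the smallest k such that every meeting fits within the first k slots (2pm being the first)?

The precedence chain requires at least 3 distinct slots.
With at most 2 per slot and 7 meetings, at least 4 slots are needed.
4 works (last occupied slot: 5pm): for example Standup=2pm, Postmortem=4pm, Hiring=3pm, Budget=4pm, Legal=2pm, Sync=5pm, Roadmap=3pm.

4 slots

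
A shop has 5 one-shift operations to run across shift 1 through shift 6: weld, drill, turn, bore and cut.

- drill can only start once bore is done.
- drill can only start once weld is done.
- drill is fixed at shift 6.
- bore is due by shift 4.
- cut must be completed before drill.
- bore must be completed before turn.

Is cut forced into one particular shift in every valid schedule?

No

cut can be shift 1 (e.g. bore=shift 1; drill=shift 6; weld=shift 1; turn=shift 2; cut=shift 1) or shift 2 (e.g. bore in shift 1; cut in shift 2; drill in shift 6; weld in shift 1; turn in shift 2).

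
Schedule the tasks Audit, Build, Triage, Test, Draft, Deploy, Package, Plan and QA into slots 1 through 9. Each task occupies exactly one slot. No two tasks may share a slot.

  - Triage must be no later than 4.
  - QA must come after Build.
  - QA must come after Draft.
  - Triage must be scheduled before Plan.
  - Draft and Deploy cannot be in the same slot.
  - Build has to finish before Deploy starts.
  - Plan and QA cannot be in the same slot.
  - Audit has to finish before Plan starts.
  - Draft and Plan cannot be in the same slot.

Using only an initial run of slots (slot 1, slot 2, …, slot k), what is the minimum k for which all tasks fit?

9 slots

The precedence chain requires at least 2 distinct slots.
With at most 1 per slot and 9 tasks, at least 9 slots are needed.
9 works (last occupied slot: 9): for example QA=6; Audit=3; Deploy=7; Plan=4; Test=8; Package=9; Draft=5; Build=2; Triage=1.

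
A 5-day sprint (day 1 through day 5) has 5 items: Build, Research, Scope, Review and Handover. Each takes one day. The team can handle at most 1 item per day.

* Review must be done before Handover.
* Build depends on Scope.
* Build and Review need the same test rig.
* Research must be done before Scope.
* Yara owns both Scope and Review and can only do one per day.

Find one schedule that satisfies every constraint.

Research=day 1; Build=day 3; Review=day 4; Handover=day 5; Scope=day 2

Checking: Research(day 1) before Scope(day 2); Review(day 4) before Handover(day 5); Scope(day 2) before Build(day 3); Scope(day 2) != Review(day 4); Build(day 3) != Review(day 4); max 1 per day (cap 1).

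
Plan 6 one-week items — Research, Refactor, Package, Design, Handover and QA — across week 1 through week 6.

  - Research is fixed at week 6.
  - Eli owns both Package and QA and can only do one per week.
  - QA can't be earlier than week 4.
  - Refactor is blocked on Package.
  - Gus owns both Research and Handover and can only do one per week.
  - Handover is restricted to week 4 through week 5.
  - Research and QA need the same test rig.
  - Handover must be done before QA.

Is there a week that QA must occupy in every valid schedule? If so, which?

QA is available from week 4; precedence pushes QA to at least week 5.
So QA is pinned to week 5.

week 5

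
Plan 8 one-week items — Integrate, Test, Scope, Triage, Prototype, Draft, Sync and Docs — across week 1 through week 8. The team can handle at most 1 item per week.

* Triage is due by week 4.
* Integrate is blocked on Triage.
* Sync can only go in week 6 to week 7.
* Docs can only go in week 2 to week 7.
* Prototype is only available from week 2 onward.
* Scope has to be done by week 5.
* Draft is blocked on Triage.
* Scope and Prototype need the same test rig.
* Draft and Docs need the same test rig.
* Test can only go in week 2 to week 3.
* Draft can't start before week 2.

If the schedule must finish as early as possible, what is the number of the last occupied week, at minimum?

week 8

The precedence chain requires at least 2 distinct weeks.
With at most 1 per week and 8 tasks, at least 8 weeks are needed.
Sync can't be placed before week 6, so the schedule must run through at least week 6.
8 works (last occupied week: week 8): for example Triage=week 1; Draft=week 5; Integrate=week 8; Scope=week 3; Prototype=week 7; Sync=week 6; Docs=week 4; Test=week 2.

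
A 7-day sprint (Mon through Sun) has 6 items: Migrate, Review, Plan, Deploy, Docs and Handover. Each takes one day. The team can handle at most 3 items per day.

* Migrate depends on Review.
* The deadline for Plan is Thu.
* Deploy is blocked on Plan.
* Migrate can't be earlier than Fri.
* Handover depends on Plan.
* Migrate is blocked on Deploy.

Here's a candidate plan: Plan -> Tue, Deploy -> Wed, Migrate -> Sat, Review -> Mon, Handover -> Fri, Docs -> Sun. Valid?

Yes, all constraints hold

Migrate is blocked on Deploy — holds.
Handover depends on Plan — holds.
Deploy is blocked on Plan — holds.
The team can handle at most 3 items per day — holds.
Migrate depends on Review — holds.
The deadline for Plan is Thu — holds.
Migrate can't be earlier than Fri — holds.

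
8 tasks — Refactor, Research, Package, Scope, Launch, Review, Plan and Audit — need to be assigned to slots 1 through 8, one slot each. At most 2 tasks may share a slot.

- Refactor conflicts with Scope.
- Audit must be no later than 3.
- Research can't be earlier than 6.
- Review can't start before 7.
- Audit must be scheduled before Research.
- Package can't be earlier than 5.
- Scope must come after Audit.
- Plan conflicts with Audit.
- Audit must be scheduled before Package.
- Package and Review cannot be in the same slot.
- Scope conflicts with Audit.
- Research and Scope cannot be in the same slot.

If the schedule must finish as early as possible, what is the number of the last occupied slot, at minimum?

The precedence chain requires at least 2 distinct slots.
With at most 2 per slot and 8 tasks, at least 4 slots are needed.
Review can't be placed before 7, so the schedule must run through at least slot 7.
7 works (last occupied slot: 7): for example Audit -> 1; Research -> 6; Package -> 5; Launch -> 2; Refactor -> 1; Plan -> 3; Scope -> 2; Review -> 7.

7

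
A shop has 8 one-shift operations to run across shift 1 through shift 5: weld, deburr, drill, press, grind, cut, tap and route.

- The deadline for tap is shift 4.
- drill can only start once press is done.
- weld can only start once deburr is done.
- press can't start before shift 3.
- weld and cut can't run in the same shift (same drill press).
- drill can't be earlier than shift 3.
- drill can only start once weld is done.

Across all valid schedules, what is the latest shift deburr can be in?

shift 3

Downstream work caps deburr at shift 3.
deburr at shift 3 is achievable: weld in shift 4; cut in shift 1; deburr in shift 3; press in shift 3; drill in shift 5; grind in shift 1; tap in shift 1; route in shift 1.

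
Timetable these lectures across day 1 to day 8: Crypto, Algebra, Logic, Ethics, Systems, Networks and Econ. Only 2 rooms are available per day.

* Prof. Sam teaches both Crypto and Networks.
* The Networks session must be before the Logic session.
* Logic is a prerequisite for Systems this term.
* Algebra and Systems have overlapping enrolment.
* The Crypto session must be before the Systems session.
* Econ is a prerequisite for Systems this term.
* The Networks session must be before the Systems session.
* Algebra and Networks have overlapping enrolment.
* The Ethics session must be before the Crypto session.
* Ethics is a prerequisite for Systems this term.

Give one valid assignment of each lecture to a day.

Crypto=day 2, Systems=day 4, Networks=day 1, Logic=day 2, Ethics=day 1, Algebra=day 3, Econ=day 3

Checking: Ethics(day 1) before Crypto(day 2); Networks(day 1) before Systems(day 4); Econ(day 3) before Systems(day 4); Crypto(day 2) before Systems(day 4); Ethics(day 1) before Systems(day 4); Networks(day 1) before Logic(day 2); Logic(day 2) before Systems(day 4); Algebra(day 3) != Systems(day 4); Crypto(day 2) != Networks(day 1); Algebra(day 3) != Networks(day 1); max 2 per day (cap 2).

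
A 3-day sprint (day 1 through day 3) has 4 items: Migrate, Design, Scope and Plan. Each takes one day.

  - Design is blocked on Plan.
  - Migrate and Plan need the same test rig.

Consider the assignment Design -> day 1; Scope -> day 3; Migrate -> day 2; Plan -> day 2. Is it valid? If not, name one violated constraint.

Migrate and Plan need the same test rig — violated.
Design is blocked on Plan — violated.

No. Design is blocked on Plan is not satisfied.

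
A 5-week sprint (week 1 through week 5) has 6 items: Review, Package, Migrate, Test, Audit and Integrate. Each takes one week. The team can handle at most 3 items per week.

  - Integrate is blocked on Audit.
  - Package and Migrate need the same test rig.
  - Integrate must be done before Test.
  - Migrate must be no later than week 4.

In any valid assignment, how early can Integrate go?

Precedence pushes Integrate to at least week 2; downstream work caps Integrate at week 4.
Integrate at week 2 is achievable: Audit=week 1, Integrate=week 2, Test=week 3, Migrate=week 1, Review=week 1, Package=week 2.

week 2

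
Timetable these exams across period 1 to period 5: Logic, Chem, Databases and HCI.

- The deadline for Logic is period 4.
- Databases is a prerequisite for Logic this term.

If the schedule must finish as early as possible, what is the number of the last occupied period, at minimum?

2

The precedence chain requires at least 2 distinct periods.
2 works (last occupied period: period 2): for example Logic in period 2, HCI in period 1, Chem in period 1, Databases in period 1.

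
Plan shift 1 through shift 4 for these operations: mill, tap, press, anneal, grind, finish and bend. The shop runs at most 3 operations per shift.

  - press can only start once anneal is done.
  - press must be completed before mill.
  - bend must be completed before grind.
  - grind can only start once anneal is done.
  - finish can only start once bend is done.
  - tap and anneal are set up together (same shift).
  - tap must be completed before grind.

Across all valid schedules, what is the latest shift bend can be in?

Downstream work caps bend at shift 3.
bend at shift 3 is achievable: finish -> shift 4, grind -> shift 4, tap -> shift 1, anneal -> shift 1, press -> shift 2, mill -> shift 3, bend -> shift 3.

shift 3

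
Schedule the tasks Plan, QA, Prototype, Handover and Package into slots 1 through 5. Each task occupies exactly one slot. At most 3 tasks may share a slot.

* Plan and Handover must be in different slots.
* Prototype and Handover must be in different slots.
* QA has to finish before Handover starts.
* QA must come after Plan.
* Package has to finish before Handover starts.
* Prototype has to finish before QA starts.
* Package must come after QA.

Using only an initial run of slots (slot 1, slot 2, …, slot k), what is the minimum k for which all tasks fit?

The precedence chain requires at least 4 distinct slots.
With at most 3 per slot and 5 tasks, at least 2 slots are needed.
4 works (last occupied slot: 4): for example QA in 2; Plan in 1; Prototype in 1; Handover in 4; Package in 3.

4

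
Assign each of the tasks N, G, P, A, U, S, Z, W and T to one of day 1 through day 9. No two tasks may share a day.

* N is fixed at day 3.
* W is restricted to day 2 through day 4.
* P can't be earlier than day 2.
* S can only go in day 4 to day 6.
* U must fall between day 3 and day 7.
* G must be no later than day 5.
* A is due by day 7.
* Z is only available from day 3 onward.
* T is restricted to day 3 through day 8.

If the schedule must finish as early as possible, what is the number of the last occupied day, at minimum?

day 9

With at most 1 per day and 9 tasks, at least 9 days are needed.
S can't be placed before day 4, so the schedule must run through at least day 4.
9 works (last occupied day: day 9): for example W=day 2, Z=day 8, N=day 3, G=day 1, A=day 7, S=day 4, P=day 9, T=day 6, U=day 5.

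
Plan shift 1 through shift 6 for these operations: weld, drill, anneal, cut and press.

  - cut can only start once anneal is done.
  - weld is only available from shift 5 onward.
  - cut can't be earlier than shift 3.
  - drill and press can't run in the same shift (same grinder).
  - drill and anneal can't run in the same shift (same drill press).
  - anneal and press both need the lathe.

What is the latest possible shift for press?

press at shift 6 is achievable: anneal -> shift 1; weld -> shift 5; cut -> shift 3; press -> shift 6; drill -> shift 2.

shift 6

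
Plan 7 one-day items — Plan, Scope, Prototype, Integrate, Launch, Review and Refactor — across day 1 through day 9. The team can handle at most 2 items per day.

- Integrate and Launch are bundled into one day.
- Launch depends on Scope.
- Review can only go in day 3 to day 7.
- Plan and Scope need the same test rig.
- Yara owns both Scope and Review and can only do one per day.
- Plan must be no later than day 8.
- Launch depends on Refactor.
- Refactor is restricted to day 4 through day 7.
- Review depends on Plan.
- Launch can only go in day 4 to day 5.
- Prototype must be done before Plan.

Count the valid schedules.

59

Splitting on Plan: it can be day 2 (10), day 3 (16), day 4 (18), day 6 (15). Listing each branch's schedules as (Scope, Prototype, Integrate, Launch, Review, Refactor) by day number:
Plan=day 2: (1,1,5,5,3,4) (1,1,5,5,4,4) (1,1,5,5,6,4) (1,1,5,5,7,4) (3,1,5,5,4,4) (3,1,5,5,6,4) (3,1,5,5,7,4) (4,1,5,5,3,4) (4,1,5,5,6,4) (4,1,5,5,7,4) — 10.
Plan=day 3: (1,1,5,5,4,4) (1,1,5,5,6,4) (1,1,5,5,7,4) (1,2,5,5,4,4) (1,2,5,5,6,4) (1,2,5,5,7,4) (2,1,5,5,4,4) (2,1,5,5,6,4) (2,1,5,5,7,4) (2,2,5,5,4,4) (2,2,5,5,6,4) (2,2,5,5,7,4) (4,1,5,5,6,4) (4,1,5,5,7,4) (4,2,5,5,6,4) (4,2,5,5,7,4) — 16.
Plan=day 4: (1,1,5,5,6,4) (1,1,5,5,7,4) (1,2,5,5,6,4) (1,2,5,5,7,4) (1,3,5,5,6,4) (1,3,5,5,7,4) (2,1,5,5,6,4) (2,1,5,5,7,4) (2,2,5,5,6,4) (2,2,5,5,7,4) (2,3,5,5,6,4) (2,3,5,5,7,4) (3,1,5,5,6,4) (3,1,5,5,7,4) (3,2,5,5,6,4) (3,2,5,5,7,4) (3,3,5,5,6,4) (3,3,5,5,7,4) — 18.
Plan=day 6: (1,1,5,5,7,4) (1,2,5,5,7,4) (1,3,5,5,7,4) (1,4,5,5,7,4) (2,1,5,5,7,4) (2,2,5,5,7,4) (2,3,5,5,7,4) (2,4,5,5,7,4) (3,1,5,5,7,4) (3,2,5,5,7,4) (3,3,5,5,7,4) (3,4,5,5,7,4) (4,1,5,5,7,4) (4,2,5,5,7,4) (4,3,5,5,7,4) — 15.
Summing: 10 + 16 + 18 + 15 = 59.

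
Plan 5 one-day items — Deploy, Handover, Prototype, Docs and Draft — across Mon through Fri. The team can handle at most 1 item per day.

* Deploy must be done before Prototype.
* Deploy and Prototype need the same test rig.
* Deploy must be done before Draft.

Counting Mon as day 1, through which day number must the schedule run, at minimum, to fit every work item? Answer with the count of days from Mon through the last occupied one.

5 days

The precedence chain requires at least 2 distinct days.
With at most 1 per day and 5 work items, at least 5 days are needed.
5 works (last occupied day: Fri): for example Deploy=Mon, Handover=Thu, Prototype=Tue, Docs=Fri, Draft=Wed.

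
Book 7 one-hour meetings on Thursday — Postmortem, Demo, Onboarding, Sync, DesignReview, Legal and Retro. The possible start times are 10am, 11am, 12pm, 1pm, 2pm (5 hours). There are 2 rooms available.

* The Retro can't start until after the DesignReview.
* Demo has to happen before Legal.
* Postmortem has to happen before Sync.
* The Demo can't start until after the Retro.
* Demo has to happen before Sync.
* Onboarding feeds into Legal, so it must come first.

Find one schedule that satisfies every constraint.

Sync -> 1pm; DesignReview -> 10am; Legal -> 1pm; Demo -> 12pm; Onboarding -> 11am; Retro -> 11am; Postmortem -> 10am

Checking: Demo(12pm) before Sync(1pm); Onboarding(11am) before Legal(1pm); Demo(12pm) before Legal(1pm); DesignReview(10am) before Retro(11am); Retro(11am) before Demo(12pm); Postmortem(10am) before Sync(1pm); max 2 per hour (cap 2).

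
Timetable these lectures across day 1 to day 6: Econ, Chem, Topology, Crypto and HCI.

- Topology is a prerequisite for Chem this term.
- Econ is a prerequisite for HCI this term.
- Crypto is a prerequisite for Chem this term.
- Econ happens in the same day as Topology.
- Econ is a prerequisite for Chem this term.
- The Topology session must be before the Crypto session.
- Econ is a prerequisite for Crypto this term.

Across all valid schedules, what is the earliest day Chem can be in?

Precedence pushes Chem to at least day 3.
Chem at day 3 is achievable: Crypto=day 2, Topology=day 1, Econ=day 1, HCI=day 2, Chem=day 3.

day 3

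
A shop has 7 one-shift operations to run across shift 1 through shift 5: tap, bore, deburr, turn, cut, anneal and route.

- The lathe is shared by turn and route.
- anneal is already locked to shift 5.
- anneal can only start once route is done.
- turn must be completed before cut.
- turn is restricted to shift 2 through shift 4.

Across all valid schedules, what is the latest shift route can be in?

shift 4

Downstream work caps route at shift 4.
route at shift 4 is achievable: anneal=shift 5; deburr=shift 1; cut=shift 3; tap=shift 1; route=shift 4; bore=shift 1; turn=shift 2.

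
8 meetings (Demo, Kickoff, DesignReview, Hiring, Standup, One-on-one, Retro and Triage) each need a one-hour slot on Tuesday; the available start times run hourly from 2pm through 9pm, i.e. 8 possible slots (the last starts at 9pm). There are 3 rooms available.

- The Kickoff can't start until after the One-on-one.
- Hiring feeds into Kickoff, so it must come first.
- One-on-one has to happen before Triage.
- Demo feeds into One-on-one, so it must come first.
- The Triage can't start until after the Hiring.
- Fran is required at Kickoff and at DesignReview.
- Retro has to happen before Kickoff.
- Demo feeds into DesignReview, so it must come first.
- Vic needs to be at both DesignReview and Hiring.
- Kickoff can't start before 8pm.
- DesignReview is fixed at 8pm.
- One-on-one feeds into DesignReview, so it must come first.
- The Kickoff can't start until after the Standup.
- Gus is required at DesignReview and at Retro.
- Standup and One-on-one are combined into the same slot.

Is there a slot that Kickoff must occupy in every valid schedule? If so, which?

9pm

Kickoff's window is 8pm–9pm.
DesignReview is fixed at 8pm, and Kickoff can't share a slot with DesignReview.
So Kickoff must be 9pm.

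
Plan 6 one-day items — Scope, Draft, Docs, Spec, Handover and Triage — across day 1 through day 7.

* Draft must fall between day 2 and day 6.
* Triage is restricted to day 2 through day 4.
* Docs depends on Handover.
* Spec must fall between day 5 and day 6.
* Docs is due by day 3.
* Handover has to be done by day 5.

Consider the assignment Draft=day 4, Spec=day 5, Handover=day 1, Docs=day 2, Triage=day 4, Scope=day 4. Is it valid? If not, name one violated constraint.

Draft must fall between day 2 and day 6 — holds.
Handover has to be done by day 5 — holds.
Docs is due by day 3 — holds.
Triage is restricted to day 2 through day 4 — holds.
Docs depends on Handover — holds.
Spec must fall between day 5 and day 6 — holds.

Yes, all constraints hold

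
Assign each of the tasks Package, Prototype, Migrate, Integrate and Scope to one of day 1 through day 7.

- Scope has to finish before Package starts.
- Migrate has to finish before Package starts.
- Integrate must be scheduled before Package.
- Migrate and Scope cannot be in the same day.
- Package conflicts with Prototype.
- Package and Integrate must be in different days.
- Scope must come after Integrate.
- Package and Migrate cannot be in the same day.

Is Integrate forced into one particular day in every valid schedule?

Integrate can be day 1 (e.g. Integrate in day 1; Prototype in day 1; Package in day 3; Migrate in day 1; Scope in day 2) or day 2 (e.g. Prototype -> day 1; Package -> day 4; Migrate -> day 1; Integrate -> day 2; Scope -> day 3).

No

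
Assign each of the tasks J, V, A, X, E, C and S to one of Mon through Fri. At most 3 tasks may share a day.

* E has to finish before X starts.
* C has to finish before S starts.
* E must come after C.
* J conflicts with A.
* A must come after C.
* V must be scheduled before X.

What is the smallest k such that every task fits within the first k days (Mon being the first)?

3

The precedence chain requires at least 3 distinct days.
With at most 3 per day and 7 tasks, at least 3 days are needed.
3 works (last occupied day: Wed): for example S -> Tue; A -> Tue; X -> Wed; E -> Tue; C -> Mon; J -> Mon; V -> Mon.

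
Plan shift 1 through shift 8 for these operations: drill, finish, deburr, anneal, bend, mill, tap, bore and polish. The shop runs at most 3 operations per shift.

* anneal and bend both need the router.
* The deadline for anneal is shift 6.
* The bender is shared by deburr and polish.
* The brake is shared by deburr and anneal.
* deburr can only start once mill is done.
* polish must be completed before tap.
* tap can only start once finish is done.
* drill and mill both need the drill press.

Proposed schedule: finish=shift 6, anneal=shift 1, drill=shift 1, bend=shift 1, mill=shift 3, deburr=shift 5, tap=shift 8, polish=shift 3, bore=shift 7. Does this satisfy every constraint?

No. anneal and bend both need the router is not satisfied.

The shop runs at most 3 operations per shift — holds.
anneal and bend both need the router — violated.
drill and mill both need the drill press — holds.
polish must be completed before tap — holds.
tap can only start once finish is done — holds.
The bender is shared by deburr and polish — holds.
deburr can only start once mill is done — holds.
The brake is shared by deburr and anneal — holds.
The deadline for anneal is shift 6 — holds.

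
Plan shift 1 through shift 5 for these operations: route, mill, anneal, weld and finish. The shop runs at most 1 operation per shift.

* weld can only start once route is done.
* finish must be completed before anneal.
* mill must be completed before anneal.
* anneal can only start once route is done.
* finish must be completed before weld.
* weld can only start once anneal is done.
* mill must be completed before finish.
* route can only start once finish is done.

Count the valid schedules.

Enumerating: mill -> shift 1, anneal -> shift 4, finish -> shift 2, route -> shift 3, weld -> shift 5.

1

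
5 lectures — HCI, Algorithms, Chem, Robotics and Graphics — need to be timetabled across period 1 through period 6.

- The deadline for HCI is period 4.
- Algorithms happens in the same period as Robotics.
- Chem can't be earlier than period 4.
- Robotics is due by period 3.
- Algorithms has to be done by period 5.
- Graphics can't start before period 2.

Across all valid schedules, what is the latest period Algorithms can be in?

Algorithms's own window allows nothing later than period 5; Algorithms must be in the same period as Robotics, which can't be after period 3, so Algorithms is at most period 3.
Algorithms at period 3 is achievable: HCI -> period 1, Graphics -> period 2, Algorithms -> period 3, Chem -> period 4, Robotics -> period 3.

period 3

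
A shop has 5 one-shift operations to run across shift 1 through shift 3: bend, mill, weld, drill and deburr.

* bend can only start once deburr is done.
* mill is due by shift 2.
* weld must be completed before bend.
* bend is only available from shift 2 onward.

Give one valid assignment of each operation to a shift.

deburr -> shift 1, weld -> shift 1, bend -> shift 2, drill -> shift 1, mill -> shift 1

Checking: weld(shift 1) before bend(shift 2); deburr(shift 1) before bend(shift 2); mill=shift 1 in [shift 1,shift 2]; bend=shift 2 in [shift 2,shift 3].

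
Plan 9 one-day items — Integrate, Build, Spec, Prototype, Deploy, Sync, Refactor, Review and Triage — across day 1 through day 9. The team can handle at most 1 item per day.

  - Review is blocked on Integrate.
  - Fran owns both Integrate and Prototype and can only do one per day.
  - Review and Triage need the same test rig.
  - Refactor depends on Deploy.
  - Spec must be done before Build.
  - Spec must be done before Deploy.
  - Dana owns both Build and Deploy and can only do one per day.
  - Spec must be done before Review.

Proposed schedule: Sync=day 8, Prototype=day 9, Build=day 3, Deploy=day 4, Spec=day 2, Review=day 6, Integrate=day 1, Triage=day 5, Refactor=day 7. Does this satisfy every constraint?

Yes

Spec must be done before Deploy — holds.
Dana owns both Build and Deploy and can only do one per day — holds.
Review is blocked on Integrate — holds.
Refactor depends on Deploy — holds.
Spec must be done before Review — holds.
Review and Triage need the same test rig — holds.
Spec must be done before Build — holds.
The team can handle at most 1 item per day — holds.
Fran owns both Integrate and Prototype and can only do one per day — holds.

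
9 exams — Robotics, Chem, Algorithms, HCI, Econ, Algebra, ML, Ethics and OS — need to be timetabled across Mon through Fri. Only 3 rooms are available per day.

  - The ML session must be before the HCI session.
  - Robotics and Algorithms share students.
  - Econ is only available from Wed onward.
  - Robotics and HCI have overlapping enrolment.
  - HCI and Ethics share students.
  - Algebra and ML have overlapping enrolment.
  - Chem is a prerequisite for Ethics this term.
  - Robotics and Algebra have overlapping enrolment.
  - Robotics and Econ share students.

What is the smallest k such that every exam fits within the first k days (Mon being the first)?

The precedence chain requires at least 2 distinct days.
With at most 3 per day and 9 exams, at least 3 days are needed.
Econ can't be placed before Wed — that is day 3 counting from Mon — so the schedule must run through at least 3 days.
3 works (last occupied day: Wed): for example Robotics in Mon; Algebra in Tue; Econ in Wed; Chem in Mon; Algorithms in Tue; Ethics in Wed; HCI in Tue; OS in Wed; ML in Mon.

3 days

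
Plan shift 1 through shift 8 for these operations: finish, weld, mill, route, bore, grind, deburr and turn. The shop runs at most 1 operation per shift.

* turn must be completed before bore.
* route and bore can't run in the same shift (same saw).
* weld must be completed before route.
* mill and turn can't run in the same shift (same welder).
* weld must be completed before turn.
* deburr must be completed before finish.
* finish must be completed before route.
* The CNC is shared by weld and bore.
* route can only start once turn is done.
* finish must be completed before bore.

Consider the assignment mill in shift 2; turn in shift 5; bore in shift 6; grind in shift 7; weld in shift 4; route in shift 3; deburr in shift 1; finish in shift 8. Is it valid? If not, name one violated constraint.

Invalid. finish must be completed before route.

mill and turn can't run in the same shift (same welder) — holds.
turn must be completed before bore — holds.
weld must be completed before turn — holds.
weld must be completed before route — violated.
finish must be completed before route — violated.
route and bore can't run in the same shift (same saw) — holds.
deburr must be completed before finish — holds.
finish must be completed before bore — violated.
The CNC is shared by weld and bore — holds.
The shop runs at most 1 operation per shift — holds.
route can only start once turn is done — violated.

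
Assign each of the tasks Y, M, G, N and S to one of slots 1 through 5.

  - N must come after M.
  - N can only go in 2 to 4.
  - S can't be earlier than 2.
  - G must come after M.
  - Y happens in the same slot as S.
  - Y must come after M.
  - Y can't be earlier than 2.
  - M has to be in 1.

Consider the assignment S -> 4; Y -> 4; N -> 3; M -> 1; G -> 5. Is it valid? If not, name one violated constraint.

Y can't be earlier than 2 — holds.
Y must come after M — holds.
S can't be earlier than 2 — holds.
N must come after M — holds.
M has to be in 1 — holds.
Y happens in the same slot as S — holds.
G must come after M — holds.
N can only go in 2 to 4 — holds.

Yes, all constraints hold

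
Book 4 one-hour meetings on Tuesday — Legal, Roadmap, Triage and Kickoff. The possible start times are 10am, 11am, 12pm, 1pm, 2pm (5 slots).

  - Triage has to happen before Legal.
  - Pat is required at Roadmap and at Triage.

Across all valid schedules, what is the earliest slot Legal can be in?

11am

Precedence pushes Legal to at least 11am.
Legal at 11am is achievable: Legal -> 11am, Kickoff -> 10am, Triage -> 10am, Roadmap -> 11am.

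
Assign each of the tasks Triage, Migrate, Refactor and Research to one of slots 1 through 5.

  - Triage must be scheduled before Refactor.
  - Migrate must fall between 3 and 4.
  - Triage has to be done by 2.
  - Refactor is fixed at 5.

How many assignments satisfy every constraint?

20

Splitting on Triage: it can be 1 (10), 2 (10). Listing each branch's schedules as (Migrate, Refactor, Research):
Triage=1: (3,5,1) (3,5,2) (3,5,3) (3,5,4) (3,5,5) (4,5,1) (4,5,2) (4,5,3) (4,5,4) (4,5,5) — 10.
Triage=2: (3,5,1) (3,5,2) (3,5,3) (3,5,4) (3,5,5) (4,5,1) (4,5,2) (4,5,3) (4,5,4) (4,5,5) — 10.
Summing: 10 + 10 = 20.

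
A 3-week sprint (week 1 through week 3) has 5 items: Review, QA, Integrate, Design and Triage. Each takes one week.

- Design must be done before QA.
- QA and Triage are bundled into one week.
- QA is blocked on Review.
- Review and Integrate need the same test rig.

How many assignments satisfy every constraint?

10

Splitting on Review: it can be week 1 (6), week 2 (4). Listing each branch's schedules as (QA, Integrate, Design, Triage) by week number:
Review=week 1: (2,2,1,2) (2,3,1,2) (3,2,1,3) (3,2,2,3) (3,3,1,3) (3,3,2,3) — 6.
Review=week 2: (3,1,1,3) (3,1,2,3) (3,3,1,3) (3,3,2,3) — 4.
Summing: 6 + 4 = 10.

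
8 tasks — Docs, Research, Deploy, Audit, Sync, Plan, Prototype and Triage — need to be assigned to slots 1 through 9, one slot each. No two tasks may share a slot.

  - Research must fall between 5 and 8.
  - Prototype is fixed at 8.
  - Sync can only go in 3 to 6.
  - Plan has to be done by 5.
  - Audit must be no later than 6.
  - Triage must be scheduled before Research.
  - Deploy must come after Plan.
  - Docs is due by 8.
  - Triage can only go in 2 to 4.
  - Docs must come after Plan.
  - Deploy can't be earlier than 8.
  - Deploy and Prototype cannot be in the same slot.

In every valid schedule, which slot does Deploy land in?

Deploy's window is 8–9.
Prototype is fixed at 8, and Deploy can't share a slot with Prototype.
So Deploy must be 9.

9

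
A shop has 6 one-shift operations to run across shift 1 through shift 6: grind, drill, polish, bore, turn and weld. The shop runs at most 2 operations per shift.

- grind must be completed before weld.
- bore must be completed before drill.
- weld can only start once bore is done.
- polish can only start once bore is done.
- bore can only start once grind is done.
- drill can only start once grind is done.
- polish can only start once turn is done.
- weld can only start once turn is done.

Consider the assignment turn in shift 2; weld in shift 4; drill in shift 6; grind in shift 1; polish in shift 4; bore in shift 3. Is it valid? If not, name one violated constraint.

drill can only start once grind is done — holds.
bore can only start once grind is done — holds.
The shop runs at most 2 operations per shift — holds.
weld can only start once turn is done — holds.
grind must be completed before weld — holds.
polish can only start once turn is done — holds.
bore must be completed before drill — holds.
polish can only start once bore is done — holds.
weld can only start once bore is done — holds.

Yes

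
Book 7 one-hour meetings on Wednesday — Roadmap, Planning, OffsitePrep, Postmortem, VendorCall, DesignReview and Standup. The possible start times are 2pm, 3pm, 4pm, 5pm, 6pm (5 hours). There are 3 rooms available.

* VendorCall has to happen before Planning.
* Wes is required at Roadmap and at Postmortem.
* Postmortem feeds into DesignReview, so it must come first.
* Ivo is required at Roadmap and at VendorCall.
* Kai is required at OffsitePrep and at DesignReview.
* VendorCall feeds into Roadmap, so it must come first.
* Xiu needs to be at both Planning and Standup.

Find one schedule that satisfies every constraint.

Postmortem=2pm, DesignReview=3pm, OffsitePrep=2pm, Roadmap=3pm, Standup=4pm, VendorCall=2pm, Planning=3pm

Checking: Postmortem(2pm) before DesignReview(3pm); VendorCall(2pm) before Planning(3pm); VendorCall(2pm) before Roadmap(3pm); Roadmap(3pm) != Postmortem(2pm); Planning(3pm) != Standup(4pm); Roadmap(3pm) != VendorCall(2pm); OffsitePrep(2pm) != DesignReview(3pm); max 3 per hour (cap 3).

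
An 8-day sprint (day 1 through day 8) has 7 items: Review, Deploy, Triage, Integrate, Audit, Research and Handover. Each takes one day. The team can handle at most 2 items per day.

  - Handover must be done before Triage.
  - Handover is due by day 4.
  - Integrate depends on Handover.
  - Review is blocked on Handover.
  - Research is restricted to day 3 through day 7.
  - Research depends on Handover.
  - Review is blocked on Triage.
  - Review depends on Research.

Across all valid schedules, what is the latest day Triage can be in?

Precedence pushes Triage to at least day 2; downstream work caps Triage at day 7.
Triage at day 7 is achievable: Handover -> day 1, Deploy -> day 1, Triage -> day 7, Review -> day 8, Research -> day 3, Audit -> day 2, Integrate -> day 2.

day 7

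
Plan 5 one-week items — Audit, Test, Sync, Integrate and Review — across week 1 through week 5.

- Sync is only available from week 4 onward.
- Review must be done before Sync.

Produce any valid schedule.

Review=week 1; Test=week 1; Integrate=week 1; Audit=week 1; Sync=week 4

Checking: Review(week 1) before Sync(week 4); Sync=week 4 in [week 4,week 5].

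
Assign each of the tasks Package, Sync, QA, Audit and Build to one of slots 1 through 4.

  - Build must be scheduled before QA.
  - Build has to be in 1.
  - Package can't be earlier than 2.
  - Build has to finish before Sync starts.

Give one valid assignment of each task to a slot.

Sync -> 2; QA -> 2; Audit -> 1; Build -> 1; Package -> 2

Checking: Build(1) before QA(2); Build(1) before Sync(2); Build=1 in [1,1]; Package=2 in [2,4].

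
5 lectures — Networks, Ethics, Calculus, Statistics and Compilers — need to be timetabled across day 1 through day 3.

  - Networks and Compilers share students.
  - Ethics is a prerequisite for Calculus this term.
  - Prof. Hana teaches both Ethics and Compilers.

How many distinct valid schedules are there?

Splitting on Networks: it can be day 1 (15), day 2 (12), day 3 (9). Listing each branch's schedules as (Ethics, Calculus, Statistics, Compilers) by day number:
Networks=day 1: (1,2,1,2) (1,2,1,3) (1,2,2,2) (1,2,2,3) (1,2,3,2) (1,2,3,3) (1,3,1,2) (1,3,1,3) (1,3,2,2) (1,3,2,3) (1,3,3,2) (1,3,3,3) (2,3,1,3) (2,3,2,3) (2,3,3,3) — 15.
Networks=day 2: (1,2,1,3) (1,2,2,3) (1,2,3,3) (1,3,1,3) (1,3,2,3) (1,3,3,3) (2,3,1,1) (2,3,1,3) (2,3,2,1) (2,3,2,3) (2,3,3,1) (2,3,3,3) — 12.
Networks=day 3: (1,2,1,2) (1,2,2,2) (1,2,3,2) (1,3,1,2) (1,3,2,2) (1,3,3,2) (2,3,1,1) (2,3,2,1) (2,3,3,1) — 9.
Summing: 15 + 12 + 9 = 36.

36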